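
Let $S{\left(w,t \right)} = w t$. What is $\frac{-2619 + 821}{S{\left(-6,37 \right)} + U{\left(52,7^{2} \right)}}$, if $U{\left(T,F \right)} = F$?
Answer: $\frac{1798}{173} \approx 10.393$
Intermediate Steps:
$S{\left(w,t \right)} = t w$
$\frac{-2619 + 821}{S{\left(-6,37 \right)} + U{\left(52,7^{2} \right)}} = \frac{-2619 + 821}{37 \left(-6\right) + 7^{2}} = - \frac{1798}{-222 + 49} = - \frac{1798}{-173} = \left(-1798\right) \left(- \frac{1}{173}\right) = \frac{1798}{173}$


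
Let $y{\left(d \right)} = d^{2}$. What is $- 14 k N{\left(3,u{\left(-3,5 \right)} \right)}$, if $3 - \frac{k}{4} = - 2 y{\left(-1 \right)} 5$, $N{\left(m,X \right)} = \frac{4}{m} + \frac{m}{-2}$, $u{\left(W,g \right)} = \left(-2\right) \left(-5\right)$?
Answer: $\frac{364}{3} \approx 121.33$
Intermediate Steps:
$u{\left(W,g \right)} = 10$
$N{\left(m,X \right)} = \frac{4}{m} - \frac{m}{2}$ ($N{\left(m,X \right)} = \frac{4}{m} + m \left(- \frac{1}{2}\right) = \frac{4}{m} - \frac{m}{2}$)
$k = 52$ ($k = 12 - 4 - 2 \left(-1\right)^{2} \cdot 5 = 12 - 4 \left(-2\right) 1 \cdot 5 = 12 - 4 \left(\left(-2\right) 5\right) = 12 - -40 = 12 + 40 = 52$)
$- 14 k N{\left(3,u{\left(-3,5 \right)} \right)} = \left(-14\right) 52 \left(\frac{4}{3} - \frac{3}{2}\right) = - 728 \left(4 \cdot \frac{1}{3} - \frac{3}{2}\right) = - 728 \left(\frac{4}{3} - \frac{3}{2}\right) = \left(-728\right) \left(- \frac{1}{6}\right) = \frac{364}{3}$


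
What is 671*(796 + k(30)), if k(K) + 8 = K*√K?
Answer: 528748 + 20130*√30 ≈ 6.3901e+5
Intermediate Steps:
k(K) = -8 + K^(3/2) (k(K) = -8 + K*√K = -8 + K^(3/2))
671*(796 + k(30)) = 671*(796 + (-8 + 30^(3/2))) = 671*(796 + (-8 + 30*√30)) = 671*(788 + 30*√30) = 528748 + 20130*√30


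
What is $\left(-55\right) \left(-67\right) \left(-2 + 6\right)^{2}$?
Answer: $58960$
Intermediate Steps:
$\left(-55\right) \left(-67\right) \left(-2 + 6\right)^{2} = 3685 \cdot 4^{2} = 3685 \cdot 16 = 58960$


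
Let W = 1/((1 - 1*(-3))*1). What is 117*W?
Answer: 117/4 ≈ 29.250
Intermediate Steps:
W = ¼ (W = 1/((1 + 3)*1) = 1/(4*1) = 1/4 = ¼ ≈ 0.25000)
117*W = 117*(¼) = 117/4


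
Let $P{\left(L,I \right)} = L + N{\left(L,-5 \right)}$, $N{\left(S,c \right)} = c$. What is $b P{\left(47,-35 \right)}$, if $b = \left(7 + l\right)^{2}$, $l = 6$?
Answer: $7098$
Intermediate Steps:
$P{\left(L,I \right)} = -5 + L$ ($P{\left(L,I \right)} = L - 5 = -5 + L$)
$b = 169$ ($b = \left(7 + 6\right)^{2} = 13^{2} = 169$)
$b P{\left(47,-35 \right)} = 169 \left(-5 + 47\right) = 169 \cdot 42 = 7098$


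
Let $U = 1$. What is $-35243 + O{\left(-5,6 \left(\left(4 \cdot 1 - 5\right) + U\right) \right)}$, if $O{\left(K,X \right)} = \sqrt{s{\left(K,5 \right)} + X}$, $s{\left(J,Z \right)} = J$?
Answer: $-35243 + i \sqrt{5} \approx -35243.0 + 2.2361 i$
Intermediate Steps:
$O{\left(K,X \right)} = \sqrt{K + X}$
$-35243 + O{\left(-5,6 \left(\left(4 \cdot 1 - 5\right) + U\right) \right)} = -35243 + \sqrt{-5 + 6 \left(\left(4 \cdot 1 - 5\right) + 1\right)} = -35243 + \sqrt{-5 + 6 \left(\left(4 - 5\right) + 1\right)} = -35243 + \sqrt{-5 + 6 \left(-1 + 1\right)} = -35243 + \sqrt{-5 + 6 \cdot 0} = -35243 + \sqrt{-5 + 0} = -35243 + \sqrt{-5} = -35243 + i \sqrt{5}$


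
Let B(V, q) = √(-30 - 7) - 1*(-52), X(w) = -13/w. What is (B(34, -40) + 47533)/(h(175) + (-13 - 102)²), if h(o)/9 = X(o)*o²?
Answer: -9517/1450 - I*√37/7250 ≈ -6.5634 - 0.000839*I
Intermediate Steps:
B(V, q) = 52 + I*√37 (B(V, q) = √(-37) + 52 = I*√37 + 52 = 52 + I*√37)
h(o) = -117*o (h(o) = 9*((-13/o)*o²) = 9*(-13*o) = -117*o)
(B(34, -40) + 47533)/(h(175) + (-13 - 102)²) = ((52 + I*√37) + 47533)/(-117*175 + (-13 - 102)²) = (47585 + I*√37)/(-20475 + (-115)²) = (47585 + I*√37)/(-20475 + 13225) = (47585 + I*√37)/(-7250) = (47585 + I*√37)*(-1/7250) = -9517/1450 - I*√37/7250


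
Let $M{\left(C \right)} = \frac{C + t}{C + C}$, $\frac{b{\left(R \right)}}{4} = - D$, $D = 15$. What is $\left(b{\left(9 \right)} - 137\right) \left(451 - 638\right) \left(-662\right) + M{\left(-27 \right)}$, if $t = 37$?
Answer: $- \frac{658460291}{27} \approx -2.4387 \cdot 10^{7}$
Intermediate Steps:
$b{\left(R \right)} = -60$ ($b{\left(R \right)} = 4 \left(\left(-1\right) 15\right) = 4 \left(-15\right) = -60$)
$M{\left(C \right)} = \frac{37 + C}{2 C}$ ($M{\left(C \right)} = \frac{C + 37}{C + C} = \frac{37 + C}{2 C}$)
$\left(b{\left(9 \right)} - 137\right) \left(451 - 638\right) \left(-662\right) + M{\left(-27 \right)} = \left(-60 - 137\right) \left(451 - 638\right) \left(-662\right) + \frac{37 - 27}{2 \left(-27\right)} = \left(-197\right) \left(-187\right) \left(-662\right) + \frac{1}{2} \left(- \frac{1}{27}\right) 10 = 36839 \left(-662\right) - \frac{5}{27} = -24387418 - \frac{5}{27} = - \frac{658460291}{27}$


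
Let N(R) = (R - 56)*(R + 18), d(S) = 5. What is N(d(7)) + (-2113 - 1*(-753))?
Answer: -2533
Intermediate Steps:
N(R) = (-56 + R)*(18 + R)
N(d(7)) + (-2113 - 1*(-753)) = (-1008 + 5**2 - 38*5) + (-2113 - 1*(-753)) = (-1008 + 25 - 190) + (-2113 + 753) = -1173 - 1360 = -2533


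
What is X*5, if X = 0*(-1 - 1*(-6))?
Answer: 0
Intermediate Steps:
X = 0 (X = 0*(-1 + 6) = 0*5 = 0)
X*5 = 0*5 = 0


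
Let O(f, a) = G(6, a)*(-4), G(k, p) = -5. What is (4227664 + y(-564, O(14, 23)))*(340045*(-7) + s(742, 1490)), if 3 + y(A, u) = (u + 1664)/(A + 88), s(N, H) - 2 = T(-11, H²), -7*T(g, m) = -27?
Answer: -8382588714519032/833 ≈ -1.0063e+13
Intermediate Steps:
T(g, m) = 27/7 (T(g, m) = -⅐*(-27) = 27/7)
s(N, H) = 41/7 (s(N, H) = 2 + 27/7 = 41/7)
O(f, a) = 20 (O(f, a) = -5*(-4) = 20)
y(A, u) = -3 + (1664 + u)/(88 + A) (y(A, u) = -3 + (u + 1664)/(A + 88) = -3 + (1664 + u)/(88 + A))
(4227664 + y(-564, O(14, 23)))*(340045*(-7) + s(742, 1490)) = (4227664 + (1400 + 20 - 3*(-564))/(88 - 564))*(340045*(-7) + 41/7) = (4227664 + (1400 + 20 + 1692)/(-476))*(-2380315 + 41/7) = (4227664 - 1/476*3112)*(-16662164/7) = (4227664 - 778/119)*(-16662164/7) = (503091238/119)*(-16662164/7) = -8382588714519032/833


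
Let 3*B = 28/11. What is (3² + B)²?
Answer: 105625/1089 ≈ 96.993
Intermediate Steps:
B = 28/33 (B = (28/11)/3 = (28*(1/11))/3 = (⅓)*(28/11) = 28/33 ≈ 0.84848)
(3² + B)² = (3² + 28/33)² = (9 + 28/33)² = (325/33)² = 105625/1089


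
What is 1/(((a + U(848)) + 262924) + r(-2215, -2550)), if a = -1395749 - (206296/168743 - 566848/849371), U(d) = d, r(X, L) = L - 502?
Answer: -8430906509/9569328064604217 ≈ -8.8103e-7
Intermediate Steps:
r(X, L) = -502 + L
a = -11767434009630697/8430906509 (a = -1395749 - (206296*(1/168743) - 566848*1/849371) = -1395749 - (206296/168743 - 33344/49963) = -1395749 - 1*4680600456/8430906509 = -1395749 - 4680600456/8430906509 = -11767434009630697/8430906509 ≈ -1.3958e+6)
1/(((a + U(848)) + 262924) + r(-2215, -2550)) = 1/(((-11767434009630697/8430906509 + 848) + 262924) + (-502 - 2550)) = 1/((-11760284600911065/8430906509 + 262924) - 3052) = 1/(-9543596937938749/8430906509 - 3052) = 1/(-9569328064604217/8430906509) = -8430906509/9569328064604217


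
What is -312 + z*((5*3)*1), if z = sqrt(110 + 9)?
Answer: -312 + 15*sqrt(119) ≈ -148.37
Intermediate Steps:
z = sqrt(119) ≈ 10.909
-312 + z*((5*3)*1) = -312 + sqrt(119)*((5*3)*1) = -312 + sqrt(119)*(15*1) = -312 + sqrt(119)*15 = -312 + 15*sqrt(119)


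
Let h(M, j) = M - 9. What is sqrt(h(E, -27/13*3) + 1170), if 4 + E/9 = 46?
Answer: 9*sqrt(19) ≈ 39.230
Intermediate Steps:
E = 378 (E = -36 + 9*46 = -36 + 414 = 378)
h(M, j) = -9 + M
sqrt(h(E, -27/13*3) + 1170) = sqrt((-9 + 378) + 1170) = sqrt(369 + 1170) = sqrt(1539) = 9*sqrt(19)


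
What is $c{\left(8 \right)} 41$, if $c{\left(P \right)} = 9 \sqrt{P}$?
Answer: $738 \sqrt{2} \approx 1043.7$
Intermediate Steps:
$c{\left(8 \right)} 41 = 9 \sqrt{8} \cdot 41 = 9 \cdot 2 \sqrt{2} \cdot 41 = 18 \sqrt{2} \cdot 41 = 738 \sqrt{2}$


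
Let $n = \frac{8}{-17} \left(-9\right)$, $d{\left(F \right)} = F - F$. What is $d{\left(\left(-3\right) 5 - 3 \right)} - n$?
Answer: $- \frac{72}{17} \approx -4.2353$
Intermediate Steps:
$d{\left(F \right)} = 0$
$n = \frac{72}{17}$ ($n = 8 \left(- \frac{1}{17}\right) \left(-9\right) = \left(- \frac{8}{17}\right) \left(-9\right) = \frac{72}{17} \approx 4.2353$)
$d{\left(\left(-3\right) 5 - 3 \right)} - n = 0 - \frac{72}{17} = - \frac{72}{17}$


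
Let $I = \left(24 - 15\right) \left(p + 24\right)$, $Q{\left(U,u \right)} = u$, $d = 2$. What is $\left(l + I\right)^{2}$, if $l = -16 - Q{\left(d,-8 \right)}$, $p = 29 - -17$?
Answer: $386884$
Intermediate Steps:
$p = 46$ ($p = 29 + 17 = 46$)
$l = -8$ ($l = -16 - -8 = -16 + 8 = -8$)
$I = 630$ ($I = \left(24 - 15\right) \left(46 + 24\right) = 9 \cdot 70 = 630$)
$\left(l + I\right)^{2} = \left(-8 + 630\right)^{2} = 622^{2} = 386884$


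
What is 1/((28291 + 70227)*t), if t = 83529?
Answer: 1/8229110022 ≈ 1.2152e-10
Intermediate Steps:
1/((28291 + 70227)*t) = 1/((28291 + 70227)*83529) = (1/83529)/98518 = (1/98518)*(1/83529) = 1/8229110022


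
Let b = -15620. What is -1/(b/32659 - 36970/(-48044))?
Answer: -71321318/20770725 ≈ -3.4337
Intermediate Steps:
-1/(b/32659 - 36970/(-48044)) = -1/(-15620/32659 - 36970/(-48044)) = -1/(-15620*1/32659 - 36970*(-1/48044)) = -1/(-1420/2969 + 18485/24022) = -1/20770725/71321318 = -1*71321318/20770725 = -71321318/20770725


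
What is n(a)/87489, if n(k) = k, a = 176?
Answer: 176/87489 ≈ 0.0020117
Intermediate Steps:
n(a)/87489 = 176/87489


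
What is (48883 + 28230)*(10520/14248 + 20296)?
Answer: 2787518586483/1781 ≈ 1.5651e+9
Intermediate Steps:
(48883 + 28230)*(10520/14248 + 20296) = 77113*(10520*(1/14248) + 20296) = 77113*(1315/1781 + 20296) = 77113*(36148491/1781) = 2787518586483/1781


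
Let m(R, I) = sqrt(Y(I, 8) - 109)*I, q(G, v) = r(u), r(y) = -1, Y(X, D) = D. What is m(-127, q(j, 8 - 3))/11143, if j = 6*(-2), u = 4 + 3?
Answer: -I*sqrt(101)/11143 ≈ -0.0009019*I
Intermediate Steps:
u = 7
j = -12
q(G, v) = -1
m(R, I) = I*I*sqrt(101) (m(R, I) = sqrt(8 - 109)*I = sqrt(-101)*I = (I*sqrt(101))*I = I*I*sqrt(101))
m(-127, q(j, 8 - 3))/11143 = (I*(-1)*sqrt(101))/11143 = -I*sqrt(101)*(1/11143) = -I*sqrt(101)/11143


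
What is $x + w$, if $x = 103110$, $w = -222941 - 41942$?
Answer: $-161773$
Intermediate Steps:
$w = -264883$ ($w = -222941 - 41942 = -264883$)
$x + w = 103110 - 264883 = -161773$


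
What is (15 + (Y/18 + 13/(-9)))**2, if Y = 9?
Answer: 64009/324 ≈ 197.56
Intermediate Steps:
(15 + (Y/18 + 13/(-9)))**2 = (15 + (9/18 + 13/(-9)))**2 = (15 + (9*(1/18) + 13*(-1/9)))**2 = (15 + (1/2 - 13/9))**2 = (15 - 17/18)**2 = (253/18)**2 = 64009/324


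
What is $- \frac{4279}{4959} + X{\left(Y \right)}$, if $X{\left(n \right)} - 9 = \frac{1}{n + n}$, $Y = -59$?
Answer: $\frac{4756577}{585162} \approx 8.1286$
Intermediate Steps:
$X{\left(n \right)} = 9 + \frac{1}{2 n}$ ($X{\left(n \right)} = 9 + \frac{1}{n + n} = 9 + \frac{1}{2 n}$)
$- \frac{4279}{4959} + X{\left(Y \right)} = - \frac{4279}{4959} + \left(9 + \frac{1}{2 \left(-59\right)}\right) = \left(-4279\right) \frac{1}{4959} + \left(9 + \frac{1}{2} \left(- \frac{1}{59}\right)\right) = - \frac{4279}{4959} + \left(9 - \frac{1}{118}\right) = - \frac{4279}{4959} + \frac{1061}{118} = \frac{4756577}{585162}$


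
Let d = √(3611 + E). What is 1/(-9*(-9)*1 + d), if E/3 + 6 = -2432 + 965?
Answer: 81/7369 - 2*I*√202/7369 ≈ 0.010992 - 0.0038574*I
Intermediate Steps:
E = -4419 (E = -18 + 3*(-2432 + 965) = -18 + 3*(-1467) = -18 - 4401 = -4419)
d = 2*I*√202 (d = √(3611 - 4419) = √(-808) = 2*I*√202 ≈ 28.425*I)
1/(-9*(-9)*1 + d) = 1/(-9*(-9)*1 + 2*I*√202) = 1/(81*1 + 2*I*√202) = 1/(81 + 2*I*√202)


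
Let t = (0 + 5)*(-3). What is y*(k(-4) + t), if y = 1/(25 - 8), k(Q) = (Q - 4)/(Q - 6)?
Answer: -71/85 ≈ -0.83529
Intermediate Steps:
k(Q) = (-4 + Q)/(-6 + Q)
t = -15 (t = 5*(-3) = -15)
y = 1/17 ≈ 0.058824
y*(k(-4) + t) = ((-4 - 4)/(-6 - 4) - 15)/17 = (-8/(-10) - 15)/17 = (-⅒*(-8) - 15)/17 = (⅘ - 15)/17 = (1/17)*(-71/5) = -71/85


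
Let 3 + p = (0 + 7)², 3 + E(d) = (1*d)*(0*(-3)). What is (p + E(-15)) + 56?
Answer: 99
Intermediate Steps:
E(d) = -3 (E(d) = -3 + (1*d)*(0*(-3)) = -3 + d*0 = -3 + 0 = -3)
p = 46 (p = -3 + (0 + 7)² = -3 + 7² = -3 + 49 = 46)
(p + E(-15)) + 56 = (46 - 3) + 56 = 43 + 56 = 99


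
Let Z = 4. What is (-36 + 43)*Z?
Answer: 28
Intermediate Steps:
(-36 + 43)*Z = (-36 + 43)*4 = 7*4 = 28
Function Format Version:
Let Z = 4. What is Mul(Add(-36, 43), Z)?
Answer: 28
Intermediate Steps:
Mul(Add(-36, 43), Z) = Mul(Add(-36, 43), 4) = Mul(7, 4) = 28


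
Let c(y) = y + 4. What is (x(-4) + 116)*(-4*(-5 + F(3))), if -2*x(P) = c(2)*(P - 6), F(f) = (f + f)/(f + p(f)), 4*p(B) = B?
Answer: 9928/5 ≈ 1985.6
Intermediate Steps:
c(y) = 4 + y
p(B) = B/4
F(f) = 8/5 (F(f) = (f + f)/(f + f/4) = (2*f)/((5*f/4)) = (2*f)*(4/(5*f)) = 8/5)
x(P) = 18 - 3*P (x(P) = -(4 + 2)*(P - 6)/2 = -3*(-6 + P) = -(-36 + 6*P)/2 = 18 - 3*P)
(x(-4) + 116)*(-4*(-5 + F(3))) = ((18 - 3*(-4)) + 116)*(-4*(-5 + 8/5)) = ((18 + 12) + 116)*(-4*(-17/5)) = (30 + 116)*(68/5) = 146*(68/5) = 9928/5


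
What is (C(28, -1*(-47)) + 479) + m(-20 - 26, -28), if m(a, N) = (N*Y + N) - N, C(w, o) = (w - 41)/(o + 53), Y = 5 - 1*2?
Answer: 39487/100 ≈ 394.87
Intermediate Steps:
Y = 3 (Y = 5 - 2 = 3)
C(w, o) = (-41 + w)/(53 + o)
m(a, N) = 3*N (m(a, N) = (N*3 + N) - N = (3*N + N) - N = 4*N - N = 3*N)
(C(28, -1*(-47)) + 479) + m(-20 - 26, -28) = ((-41 + 28)/(53 - 1*(-47)) + 479) + 3*(-28) = (-13/(53 + 47) + 479) - 84 = (-13/100 + 479) - 84 = 47887/100 - 84 = 39487/100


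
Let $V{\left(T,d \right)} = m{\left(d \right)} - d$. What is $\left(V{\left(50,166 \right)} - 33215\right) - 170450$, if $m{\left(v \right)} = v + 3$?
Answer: $-203662$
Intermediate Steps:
$m{\left(v \right)} = 3 + v$
$V{\left(T,d \right)} = 3$ ($V{\left(T,d \right)} = \left(3 + d\right) - d = 3$)
$\left(V{\left(50,166 \right)} - 33215\right) - 170450 = \left(3 - 33215\right) - 170450 = -33212 - 170450 = -203662$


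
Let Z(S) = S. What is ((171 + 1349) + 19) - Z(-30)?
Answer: 1569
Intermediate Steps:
((171 + 1349) + 19) - Z(-30) = ((171 + 1349) + 19) - 1*(-30) = (1520 + 19) + 30 = 1539 + 30 = 1569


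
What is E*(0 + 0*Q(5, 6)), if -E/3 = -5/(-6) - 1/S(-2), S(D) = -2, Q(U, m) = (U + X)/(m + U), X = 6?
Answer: 0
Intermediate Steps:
Q(U, m) = (6 + U)/(U + m) (Q(U, m) = (U + 6)/(m + U) = (6 + U)/(U + m))
E = -4 (E = -3*(-5/(-6) - 1/(-2)) = -3*(-5*(-1/6) - 1*(-1/2)) = -3*(5/6 + 1/2) = -3*4/3 = -4)
E*(0 + 0*Q(5, 6)) = -4*(0 + 0*((6 + 5)/(5 + 6))) = -4*(0 + 0*(11/11)) = -4*(0 + 0*((1/11)*11)) = -4*(0 + 0*1) = -4*(0 + 0) = -4*0 = 0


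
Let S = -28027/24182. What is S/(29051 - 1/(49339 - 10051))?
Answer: -550562388/13800131611517 ≈ -3.9895e-5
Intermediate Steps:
S = -28027/24182 (S = -28027*1/24182 = -28027/24182 ≈ -1.1590)
S/(29051 - 1/(49339 - 10051)) = -28027/(24182*(29051 - 1/(49339 - 10051))) = -28027/(24182*(29051 - 1/39288)) = -28027/(24182*1141355687/39288) = -28027/24182*39288/1141355687 = -550562388/13800131611517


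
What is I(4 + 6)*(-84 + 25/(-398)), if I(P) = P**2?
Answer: -1672850/199 ≈ -8406.3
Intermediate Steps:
I(4 + 6)*(-84 + 25/(-398)) = (4 + 6)**2*(-84 + 25/(-398)) = 10**2*(-84 + 25*(-1/398)) = 100*(-84 - 25/398) = 100*(-33457/398) = -1672850/199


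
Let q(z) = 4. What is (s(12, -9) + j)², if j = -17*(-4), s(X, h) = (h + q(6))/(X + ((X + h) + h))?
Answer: 162409/36 ≈ 4511.4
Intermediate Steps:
s(X, h) = (4 + h)/(2*X + 2*h) (s(X, h) = (h + 4)/(X + ((X + h) + h)) = (4 + h)/(X + (X + 2*h)) = (4 + h)/(2*X + 2*h))
j = 68
(s(12, -9) + j)² = ((2 + (½)*(-9))/(12 - 9) + 68)² = ((2 - 9/2)/3 + 68)² = ((⅓)*(-5/2) + 68)² = (-⅚ + 68)² = (403/6)² = 162409/36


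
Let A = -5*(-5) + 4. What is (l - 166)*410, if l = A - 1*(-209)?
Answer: 29520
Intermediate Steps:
A = 29 (A = 25 + 4 = 29)
l = 238 (l = 29 - 1*(-209) = 29 + 209 = 238)
(l - 166)*410 = (238 - 166)*410 = 72*410 = 29520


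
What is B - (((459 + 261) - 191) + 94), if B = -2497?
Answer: -3120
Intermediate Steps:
B - (((459 + 261) - 191) + 94) = -2497 - (((459 + 261) - 191) + 94) = -2497 - ((720 - 191) + 94) = -2497 - (529 + 94) = -2497 - 1*623 = -2497 - 623 = -3120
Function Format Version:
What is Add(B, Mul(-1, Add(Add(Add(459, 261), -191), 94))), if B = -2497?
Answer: -3120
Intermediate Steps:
Add(B, Mul(-1, Add(Add(Add(459, 261), -191), 94))) = Add(-2497, Mul(-1, Add(Add(Add(459, 261), -191), 94))) = Add(-2497, Mul(-1, Add(Add(720, -191), 94))) = Add(-2497, Mul(-1, Add(529, 94))) = Add(-2497, Mul(-1, 623)) = Add(-2497, -623) = -3120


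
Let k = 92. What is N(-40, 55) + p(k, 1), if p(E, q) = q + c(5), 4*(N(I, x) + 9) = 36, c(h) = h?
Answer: 6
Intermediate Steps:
N(I, x) = 0 (N(I, x) = -9 + (¼)*36 = -9 + 9 = 0)
p(E, q) = 5 + q (p(E, q) = q + 5 = 5 + q)
N(-40, 55) + p(k, 1) = 0 + (5 + 1) = 0 + 6 = 6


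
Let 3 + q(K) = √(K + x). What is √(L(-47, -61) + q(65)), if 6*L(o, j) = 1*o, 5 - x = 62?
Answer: √(-390 + 72*√2)/6 ≈ 2.8293*I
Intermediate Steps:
x = -57 (x = 5 - 1*62 = 5 - 62 = -57)
q(K) = -3 + √(-57 + K) (q(K) = -3 + √(K - 57) = -3 + √(-57 + K))
L(o, j) = o/6 (L(o, j) = (1*o)/6 = o/6)
√(L(-47, -61) + q(65)) = √((⅙)*(-47) + (-3 + √(-57 + 65))) = √(-47/6 + (-3 + √8)) = √(-47/6 + (-3 + 2*√2)) = √(-65/6 + 2*√2)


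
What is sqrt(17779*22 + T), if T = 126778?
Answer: 2*sqrt(129479) ≈ 719.66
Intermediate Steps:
sqrt(17779*22 + T) = sqrt(17779*22 + 126778) = sqrt(391138 + 126778) = sqrt(517916) = 2*sqrt(129479)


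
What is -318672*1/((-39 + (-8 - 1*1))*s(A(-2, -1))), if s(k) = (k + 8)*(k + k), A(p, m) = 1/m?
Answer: -6639/14 ≈ -474.21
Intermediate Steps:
s(k) = 2*k*(8 + k) (s(k) = (8 + k)*(2*k) = 2*k*(8 + k))
-318672*1/((-39 + (-8 - 1*1))*s(A(-2, -1))) = -318672*(-1/(2*(-39 + (-8 - 1*1))*(8 + 1/(-1)))) = -318672*(-1/(2*(-39 + (-8 - 1))*(8 - 1))) = -318672*(-1/(14*(-39 - 9))) = -318672/((-48*(-14))) = -318672/672 = -318672*1/672 = -6639/14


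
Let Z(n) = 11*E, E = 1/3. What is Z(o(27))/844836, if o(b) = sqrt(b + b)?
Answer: 11/2534508 ≈ 4.3401e-6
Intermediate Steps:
E = 1/3 ≈ 0.33333
o(b) = sqrt(2)*sqrt(b) (o(b) = sqrt(2*b) = sqrt(2)*sqrt(b))
Z(n) = 11/3 (Z(n) = 11*(1/3) = 11/3)
Z(o(27))/844836 = (11/3)/844836 = (11/3)*(1/844836) = 11/2534508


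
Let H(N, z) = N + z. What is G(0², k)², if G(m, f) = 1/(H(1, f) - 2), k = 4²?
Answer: 1/225 ≈ 0.0044444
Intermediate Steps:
k = 16
G(m, f) = 1/(-1 + f) (G(m, f) = 1/((1 + f) - 2) = 1/(-1 + f))
G(0², k)² = (1/(-1 + 16))² = (1/15)² = 1/225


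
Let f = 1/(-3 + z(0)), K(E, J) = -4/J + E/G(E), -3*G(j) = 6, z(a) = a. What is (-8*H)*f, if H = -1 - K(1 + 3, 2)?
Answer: 8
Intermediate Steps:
G(j) = -2 (G(j) = -⅓*6 = -2)
K(E, J) = -4/J - E/2 (K(E, J) = -4/J + E/(-2) = -4/J + E*(-½) = -4/J - E/2)
f = -⅓ (f = 1/(-3 + 0) = 1/(-3) = -⅓ ≈ -0.33333)
H = 3 (H = -1 - (-4/2 - (1 + 3)/2) = -1 - (-4*½ - ½*4) = -1 - (-2 - 2) = -1 - 1*(-4) = -1 + 4 = 3)
(-8*H)*f = -8*3*(-⅓) = -24*(-⅓) = 8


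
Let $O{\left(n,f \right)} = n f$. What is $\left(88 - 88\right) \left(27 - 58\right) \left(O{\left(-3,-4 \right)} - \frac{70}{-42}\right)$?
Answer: $0$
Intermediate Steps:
$O{\left(n,f \right)} = f n$
$\left(88 - 88\right) \left(27 - 58\right) \left(O{\left(-3,-4 \right)} - \frac{70}{-42}\right) = \left(88 - 88\right) \left(27 - 58\right) \left(\left(-4\right) \left(-3\right) - \frac{70}{-42}\right) = 0 \left(- 31 \left(12 - - \frac{5}{3}\right)\right) = 0 \left(- 31 \left(12 + \frac{5}{3}\right)\right) = 0 \left(\left(-31\right) \frac{41}{3}\right) = 0 \left(- \frac{1271}{3}\right) = 0$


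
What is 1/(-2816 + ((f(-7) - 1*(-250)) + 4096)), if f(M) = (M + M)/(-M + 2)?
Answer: 9/13756 ≈ 0.00065426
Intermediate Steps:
f(M) = 2*M/(2 - M) (f(M) = (2*M)/(2 - M) = 2*M/(2 - M))
1/(-2816 + ((f(-7) - 1*(-250)) + 4096)) = 1/(-2816 + ((-2*(-7)/(-2 - 7) - 1*(-250)) + 4096)) = 1/(-2816 + ((-2*(-7)/(-9) + 250) + 4096)) = 1/(-2816 + ((-2*(-7)*(-⅑) + 250) + 4096)) = 1/(-2816 + ((-14/9 + 250) + 4096)) = 1/(-2816 + (2236/9 + 4096)) = 1/(-2816 + 39100/9) = 1/(13756/9) = 9/13756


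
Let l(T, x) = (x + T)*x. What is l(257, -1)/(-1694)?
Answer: 128/847 ≈ 0.15112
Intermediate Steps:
l(T, x) = x*(T + x) (l(T, x) = (T + x)*x = x*(T + x))
l(257, -1)/(-1694) = -(257 - 1)/(-1694) = -1*256*(-1/1694) = -256*(-1/1694) = 128/847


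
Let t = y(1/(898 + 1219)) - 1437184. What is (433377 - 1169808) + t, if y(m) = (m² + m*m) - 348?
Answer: -9743026063505/4481689 ≈ -2.1740e+6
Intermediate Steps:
y(m) = -348 + 2*m² (y(m) = (m² + m²) - 348 = 2*m² - 348 = -348 + 2*m²)
t = -6442571351546/4481689 (t = (-348 + 2*(1/(898 + 1219))²) - 1437184 = (-348 + 2*(1/2117)²) - 1437184 = (-348 + 2*(1/4481689)) - 1437184 = (-348 + 2/4481689) - 1437184 = -1559627770/4481689 - 1437184 = -6442571351546/4481689 ≈ -1.4375e+6)
(433377 - 1169808) + t = (433377 - 1169808) - 6442571351546/4481689 = -736431 - 6442571351546/4481689 = -9743026063505/4481689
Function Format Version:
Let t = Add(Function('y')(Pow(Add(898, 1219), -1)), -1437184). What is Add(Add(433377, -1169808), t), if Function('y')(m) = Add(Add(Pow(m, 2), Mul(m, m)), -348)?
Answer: Rational(-9743026063505, 4481689) ≈ -2.1740e+6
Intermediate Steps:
Function('y')(m) = Add(-348, Mul(2, Pow(m, 2))) (Function('y')(m) = Add(Add(Pow(m, 2), Pow(m, 2)), -348) = Add(Mul(2, Pow(m, 2)), -348) = Add(-348, Mul(2, Pow(m, 2))))
t = Rational(-6442571351546, 4481689) (t = Add(Add(-348, Mul(2, Pow(Pow(Add(898, 1219), -1), 2))), -1437184) = Add(Add(-348, Mul(2, Pow(Pow(2117, -1), 2))), -1437184) = Add(Add(-348, Mul(2, Pow(Rational(1, 2117), 2))), -1437184) = Add(Add(-348, Mul(2, Rational(1, 4481689))), -1437184) = Add(Add(-348, Rational(2, 4481689)), -1437184) = Add(Rational(-1559627770, 4481689), -1437184) = Rational(-6442571351546, 4481689) ≈ -1.4375e+6)
Add(Add(433377, -1169808), t) = Add(Add(433377, -1169808), Rational(-6442571351546, 4481689)) = Add(-736431, Rational(-6442571351546, 4481689)) = Rational(-9743026063505, 4481689)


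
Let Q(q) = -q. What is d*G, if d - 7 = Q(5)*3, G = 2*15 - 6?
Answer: -192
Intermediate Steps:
G = 24 (G = 30 - 6 = 24)
d = -8 (d = 7 - 1*5*3 = 7 - 5*3 = 7 - 15 = -8)
d*G = -8*24 = -192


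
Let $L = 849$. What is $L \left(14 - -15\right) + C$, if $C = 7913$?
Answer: $32534$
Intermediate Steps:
$L \left(14 - -15\right) + C = 849 \left(14 - -15\right) + 7913 = 849 \left(14 + 15\right) + 7913 = 849 \cdot 29 + 7913 = 24621 + 7913 = 32534$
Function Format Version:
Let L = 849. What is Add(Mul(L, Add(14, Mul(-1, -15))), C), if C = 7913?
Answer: 32534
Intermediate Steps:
Add(Mul(L, Add(14, Mul(-1, -15))), C) = Add(Mul(849, Add(14, Mul(-1, -15))), 7913) = Add(Mul(849, Add(14, 15)), 7913) = Add(Mul(849, 29), 7913) = Add(24621, 7913) = 32534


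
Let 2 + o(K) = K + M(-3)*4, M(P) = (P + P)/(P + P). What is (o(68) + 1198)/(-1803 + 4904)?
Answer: 1268/3101 ≈ 0.40890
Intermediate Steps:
M(P) = 1 (M(P) = (2*P)/((2*P)) = (2*P)*(1/(2*P)) = 1)
o(K) = 2 + K (o(K) = -2 + (K + 1*4) = -2 + (K + 4) = -2 + (4 + K) = 2 + K)
(o(68) + 1198)/(-1803 + 4904) = ((2 + 68) + 1198)/(-1803 + 4904) = (70 + 1198)/3101 = 1268*(1/3101) = 1268/3101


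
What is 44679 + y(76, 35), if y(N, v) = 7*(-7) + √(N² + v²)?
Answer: 44630 + √7001 ≈ 44714.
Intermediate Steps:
y(N, v) = -49 + √(N² + v²)
44679 + y(76, 35) = 44679 + (-49 + √(76² + 35²)) = 44679 + (-49 + √(5776 + 1225)) = 44679 + (-49 + √7001) = 44630 + √7001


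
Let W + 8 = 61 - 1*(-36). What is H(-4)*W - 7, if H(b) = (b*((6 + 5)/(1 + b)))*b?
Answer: -15685/3 ≈ -5228.3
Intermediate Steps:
W = 89 (W = -8 + (61 - 1*(-36)) = -8 + (61 + 36) = -8 + 97 = 89)
H(b) = 11*b²/(1 + b) (H(b) = (b*(11/(1 + b)))*b = (11*b/(1 + b))*b = 11*b²/(1 + b))
H(-4)*W - 7 = (11*(-4)²/(1 - 4))*89 - 7 = (11*16/(-3))*89 - 7 = (11*16*(-⅓))*89 - 7 = -176/3*89 - 7 = -15664/3 - 7 = -15685/3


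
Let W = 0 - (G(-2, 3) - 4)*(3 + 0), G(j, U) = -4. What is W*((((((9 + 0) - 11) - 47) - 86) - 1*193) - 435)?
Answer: -18312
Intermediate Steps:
W = 24 (W = 0 - (-4 - 4)*(3 + 0) = 0 - (-8)*3 = 0 - 1*(-24) = 0 + 24 = 24)
W*((((((9 + 0) - 11) - 47) - 86) - 1*193) - 435) = 24*((((((9 + 0) - 11) - 47) - 86) - 1*193) - 435) = 24*(((((9 - 11) - 47) - 86) - 193) - 435) = 24*((((-2 - 47) - 86) - 193) - 435) = 24*(((-49 - 86) - 193) - 435) = 24*((-135 - 193) - 435) = 24*(-328 - 435) = 24*(-763) = -18312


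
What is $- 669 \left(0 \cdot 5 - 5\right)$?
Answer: $3345$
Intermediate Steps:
$- 669 \left(0 \cdot 5 - 5\right) = - 669 \left(0 - 5\right) = \left(-669\right) \left(-5\right) = 3345$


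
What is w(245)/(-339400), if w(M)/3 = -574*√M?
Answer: 6027*√5/169700 ≈ 0.079415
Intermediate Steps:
w(M) = -1722*√M (w(M) = 3*(-574*√M) = -1722*√M)
w(245)/(-339400) = -12054*√5/(-339400) = -12054*√5*(-1/339400) = 6027*√5/169700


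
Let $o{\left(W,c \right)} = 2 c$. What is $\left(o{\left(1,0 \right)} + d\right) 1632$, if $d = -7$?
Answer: $-11424$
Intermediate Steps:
$\left(o{\left(1,0 \right)} + d\right) 1632 = \left(2 \cdot 0 - 7\right) 1632 = \left(0 - 7\right) 1632 = \left(-7\right) 1632 = -11424$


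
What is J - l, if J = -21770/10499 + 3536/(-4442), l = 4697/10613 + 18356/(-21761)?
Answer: -13294324720280917/5385344712682547 ≈ -2.4686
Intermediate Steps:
l = -92600811/230949493 (l = 4697*(1/10613) + 18356*(-1/21761) = 4697/10613 - 18356/21761 = -92600811/230949493 ≈ -0.40096)
J = -66913402/23318279 (J = -21770*1/10499 + 3536*(-1/4442) = -21770/10499 - 1768/2221 = -66913402/23318279 ≈ -2.8696)
J - l = -66913402/23318279 - 1*(-92600811/230949493) = -66913402/23318279 + 92600811/230949493 = -13294324720280917/5385344712682547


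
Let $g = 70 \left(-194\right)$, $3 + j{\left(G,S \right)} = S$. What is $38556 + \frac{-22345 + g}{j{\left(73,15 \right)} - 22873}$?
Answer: $\frac{881464641}{22861} \approx 38558.0$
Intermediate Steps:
$j{\left(G,S \right)} = -3 + S$
$g = -13580$
$38556 + \frac{-22345 + g}{j{\left(73,15 \right)} - 22873} = 38556 + \frac{-22345 - 13580}{\left(-3 + 15\right) - 22873} = 38556 - \frac{35925}{12 - 22873} = 38556 - \frac{35925}{-22861} = 38556 - - \frac{35925}{22861} = 38556 + \frac{35925}{22861} = \frac{881464641}{22861}$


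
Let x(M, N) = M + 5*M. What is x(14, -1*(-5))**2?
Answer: 7056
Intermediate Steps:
x(M, N) = 6*M
x(14, -1*(-5))**2 = (6*14)**2 = 84**2 = 7056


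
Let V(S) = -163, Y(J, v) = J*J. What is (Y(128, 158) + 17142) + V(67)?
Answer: 33363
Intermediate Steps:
Y(J, v) = J**2
(Y(128, 158) + 17142) + V(67) = (128**2 + 17142) - 163 = (16384 + 17142) - 163 = 33526 - 163 = 33363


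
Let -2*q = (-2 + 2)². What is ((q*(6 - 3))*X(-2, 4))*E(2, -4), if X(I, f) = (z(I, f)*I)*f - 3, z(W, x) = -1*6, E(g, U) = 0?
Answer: 0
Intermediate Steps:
z(W, x) = -6
q = 0 (q = -(-2 + 2)²/2 = -½*0² = -½*0 = 0)
X(I, f) = -3 - 6*I*f (X(I, f) = (-6*I)*f - 3 = -6*I*f - 3 = -3 - 6*I*f)
((q*(6 - 3))*X(-2, 4))*E(2, -4) = ((0*(6 - 3))*(-3 - 6*(-2)*4))*0 = ((0*3)*(-3 + 48))*0 = (0*45)*0 = 0*0 = 0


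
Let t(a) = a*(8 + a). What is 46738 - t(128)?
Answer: 29330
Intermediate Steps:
46738 - t(128) = 46738 - 128*(8 + 128) = 46738 - 128*136 = 46738 - 1*17408 = 46738 - 17408 = 29330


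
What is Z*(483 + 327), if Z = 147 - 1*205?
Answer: -46980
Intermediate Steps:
Z = -58 (Z = 147 - 205 = -58)
Z*(483 + 327) = -58*(483 + 327) = -58*810 = -46980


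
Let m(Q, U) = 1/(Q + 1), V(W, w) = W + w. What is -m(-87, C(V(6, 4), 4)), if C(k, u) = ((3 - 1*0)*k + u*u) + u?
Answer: 1/86 ≈ 0.011628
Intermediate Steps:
C(k, u) = u + u² + 3*k (C(k, u) = ((3 + 0)*k + u²) + u = (3*k + u²) + u = (u² + 3*k) + u = u + u² + 3*k)
m(Q, U) = 1/(1 + Q)
-m(-87, C(V(6, 4), 4)) = -1/(1 - 87) = -1/(-86) = -1*(-1/86) = 1/86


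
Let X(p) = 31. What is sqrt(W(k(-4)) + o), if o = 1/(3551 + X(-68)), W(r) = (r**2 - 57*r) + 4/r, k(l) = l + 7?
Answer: I*sqrt(229051786)/1194 ≈ 12.675*I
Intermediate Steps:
k(l) = 7 + l
W(r) = r**2 - 57*r + 4/r
o = 1/3582 (o = 1/(3551 + 31) = 1/3582 ≈ 0.00027917)
sqrt(W(k(-4)) + o) = sqrt((4 + (7 - 4)**2*(-57 + (7 - 4)))/(7 - 4) + 1/3582) = sqrt((4 + 3**2*(-57 + 3))/3 + 1/3582) = sqrt((4 + 9*(-54))/3 + 1/3582) = sqrt((4 - 486)/3 + 1/3582) = sqrt((1/3)*(-482) + 1/3582) = sqrt(-482/3 + 1/3582) = sqrt(-575507/3582) = I*sqrt(229051786)/1194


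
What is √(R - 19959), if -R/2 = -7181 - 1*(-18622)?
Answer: I*√42841 ≈ 206.98*I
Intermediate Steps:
R = -22882 (R = -2*(-7181 - 1*(-18622)) = -2*(-7181 + 18622) = -2*11441 = -22882)
√(R - 19959) = √(-22882 - 19959) = √(-42841) = I*√42841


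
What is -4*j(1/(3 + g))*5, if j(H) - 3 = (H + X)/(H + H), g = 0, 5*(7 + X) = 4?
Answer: 116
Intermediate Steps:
X = -31/5 (X = -7 + (⅕)*4 = -7 + ⅘ = -31/5 ≈ -6.2000)
j(H) = 3 + (-31/5 + H)/(2*H) (j(H) = 3 + (H - 31/5)/(H + H) = 3 + (-31/5 + H)/((2*H)) = 3 + (-31/5 + H)*(1/(2*H)) = 3 + (-31/5 + H)/(2*H))
-4*j(1/(3 + g))*5 = -2*(-31 + 35/(3 + 0))/(5*(1/(3 + 0)))*5 = -2*(-31 + 35/3)/(5*(1/3))*5 = -2*(-31 + 35*(⅓))/(5*⅓)*5 = -2*3*(-31 + 35/3)/5*5 = -2*3*(-58)/(5*3)*5 = -4*(-29/5)*5 = (116/5)*5 = 116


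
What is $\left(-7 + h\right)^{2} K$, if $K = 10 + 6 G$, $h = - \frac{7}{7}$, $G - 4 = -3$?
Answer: $1024$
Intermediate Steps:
$G = 1$ ($G = 4 - 3 = 1$)
$h = -1$ ($h = \left(-7\right) \frac{1}{7} = -1$)
$K = 16$ ($K = 10 + 6 \cdot 1 = 10 + 6 = 16$)
$\left(-7 + h\right)^{2} K = \left(-7 - 1\right)^{2} \cdot 16 = \left(-8\right)^{2} \cdot 16 = 64 \cdot 16 = 1024$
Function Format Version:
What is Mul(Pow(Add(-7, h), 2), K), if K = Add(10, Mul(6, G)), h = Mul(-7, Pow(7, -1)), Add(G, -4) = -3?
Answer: 1024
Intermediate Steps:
G = 1 (G = Add(4, -3) = 1)
h = -1 (h = Mul(-7, Rational(1, 7)) = -1)
K = 16 (K = Add(10, Mul(6, 1)) = Add(10, 6) = 16)
Mul(Pow(Add(-7, h), 2), K) = Mul(Pow(Add(-7, -1), 2), 16) = Mul(Pow(-8, 2), 16) = Mul(64, 16) = 1024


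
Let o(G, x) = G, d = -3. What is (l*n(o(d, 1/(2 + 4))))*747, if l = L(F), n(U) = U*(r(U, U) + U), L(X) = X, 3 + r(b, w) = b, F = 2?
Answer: 40338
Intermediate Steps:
r(b, w) = -3 + b
n(U) = U*(-3 + 2*U) (n(U) = U*((-3 + U) + U) = U*(-3 + 2*U))
l = 2
(l*n(o(d, 1/(2 + 4))))*747 = (2*(-3*(-3 + 2*(-3))))*747 = (2*(-3*(-3 - 6)))*747 = (2*(-3*(-9)))*747 = (2*27)*747 = 54*747 = 40338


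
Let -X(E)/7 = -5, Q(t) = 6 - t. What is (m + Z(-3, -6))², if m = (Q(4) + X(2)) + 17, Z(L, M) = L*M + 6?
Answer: 6084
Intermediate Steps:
Z(L, M) = 6 + L*M
X(E) = 35 (X(E) = -7*(-5) = 35)
m = 54 (m = ((6 - 1*4) + 35) + 17 = ((6 - 4) + 35) + 17 = (2 + 35) + 17 = 37 + 17 = 54)
(m + Z(-3, -6))² = (54 + (6 - 3*(-6)))² = (54 + (6 + 18))² = (54 + 24)² = 78² = 6084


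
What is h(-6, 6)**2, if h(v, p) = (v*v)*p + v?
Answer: 44100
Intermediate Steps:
h(v, p) = v + p*v**2 (h(v, p) = v**2*p + v = p*v**2 + v = v + p*v**2)
h(-6, 6)**2 = (-6*(1 + 6*(-6)))**2 = (-6*(1 - 36))**2 = (-6*(-35))**2 = 210**2 = 44100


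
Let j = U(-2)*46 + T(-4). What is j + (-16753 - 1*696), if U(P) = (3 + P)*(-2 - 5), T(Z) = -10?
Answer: -17781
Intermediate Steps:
U(P) = -21 - 7*P (U(P) = (3 + P)*(-7) = -21 - 7*P)
j = -332 (j = (-21 - 7*(-2))*46 - 10 = (-21 + 14)*46 - 10 = -7*46 - 10 = -322 - 10 = -332)
j + (-16753 - 1*696) = -332 + (-16753 - 1*696) = -332 + (-16753 - 696) = -332 - 17449 = -17781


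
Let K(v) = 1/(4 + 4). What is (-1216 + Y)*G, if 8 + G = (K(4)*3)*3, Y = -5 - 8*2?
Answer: 68035/8 ≈ 8504.4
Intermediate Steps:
Y = -21 (Y = -5 - 16 = -21)
K(v) = ⅛ (K(v) = 1/8 = ⅛)
G = -55/8 (G = -8 + ((⅛)*3)*3 = -8 + (3/8)*3 = -8 + 9/8 = -55/8 ≈ -6.8750)
(-1216 + Y)*G = (-1216 - 21)*(-55/8) = -1237*(-55/8) = 68035/8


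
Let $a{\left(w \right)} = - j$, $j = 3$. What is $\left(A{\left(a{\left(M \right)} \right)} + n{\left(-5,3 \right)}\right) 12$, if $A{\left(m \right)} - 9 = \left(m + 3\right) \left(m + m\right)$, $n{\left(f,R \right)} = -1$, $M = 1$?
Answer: $96$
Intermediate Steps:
$a{\left(w \right)} = -3$ ($a{\left(w \right)} = \left(-1\right) 3 = -3$)
$A{\left(m \right)} = 9 + 2 m \left(3 + m\right)$ ($A{\left(m \right)} = 9 + \left(m + 3\right) \left(m + m\right) = 9 + \left(3 + m\right) 2 m = 9 + 2 m \left(3 + m\right)$)
$\left(A{\left(a{\left(M \right)} \right)} + n{\left(-5,3 \right)}\right) 12 = \left(\left(9 + 2 \left(-3\right)^{2} + 6 \left(-3\right)\right) - 1\right) 12 = \left(\left(9 + 2 \cdot 9 - 18\right) - 1\right) 12 = \left(\left(9 + 18 - 18\right) - 1\right) 12 = \left(9 - 1\right) 12 = 8 \cdot 12 = 96$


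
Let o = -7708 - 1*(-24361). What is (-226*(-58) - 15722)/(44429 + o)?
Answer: -1307/30541 ≈ -0.042795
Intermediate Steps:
o = 16653 (o = -7708 + 24361 = 16653)
(-226*(-58) - 15722)/(44429 + o) = (-226*(-58) - 15722)/(44429 + 16653) = (13108 - 15722)/61082 = -2614*1/61082 = -1307/30541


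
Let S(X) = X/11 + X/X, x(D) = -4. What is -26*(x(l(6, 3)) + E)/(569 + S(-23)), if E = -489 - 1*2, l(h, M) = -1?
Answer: 141570/6247 ≈ 22.662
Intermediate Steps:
E = -491 (E = -489 - 2 = -491)
S(X) = 1 + X/11 (S(X) = X*(1/11) + 1 = X/11 + 1 = 1 + X/11)
-26*(x(l(6, 3)) + E)/(569 + S(-23)) = -26*(-4 - 491)/(569 + (1 + (1/11)*(-23))) = -(-12870)/(569 + (1 - 23/11)) = -(-12870)/(569 - 12/11) = -(-12870)/6247/11 = -(-12870)*11/6247 = -26*(-5445/6247) = 141570/6247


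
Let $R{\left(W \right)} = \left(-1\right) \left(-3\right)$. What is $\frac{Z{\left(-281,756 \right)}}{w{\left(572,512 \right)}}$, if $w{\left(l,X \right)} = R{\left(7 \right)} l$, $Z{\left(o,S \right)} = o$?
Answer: $- \frac{281}{1716} \approx -0.16375$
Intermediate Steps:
$R{\left(W \right)} = 3$
$w{\left(l,X \right)} = 3 l$
$\frac{Z{\left(-281,756 \right)}}{w{\left(572,512 \right)}} = - \frac{281}{3 \cdot 572} = - \frac{281}{1716}$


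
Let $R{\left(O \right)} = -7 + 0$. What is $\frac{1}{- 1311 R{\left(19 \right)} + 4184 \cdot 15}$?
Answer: $\frac{1}{71937} \approx 1.3901 \cdot 10^{-5}$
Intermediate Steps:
$R{\left(O \right)} = -7$
$\frac{1}{- 1311 R{\left(19 \right)} + 4184 \cdot 15} = \frac{1}{\left(-1311\right) \left(-7\right) + 4184 \cdot 15} = \frac{1}{9177 + 62760} = \frac{1}{71937}$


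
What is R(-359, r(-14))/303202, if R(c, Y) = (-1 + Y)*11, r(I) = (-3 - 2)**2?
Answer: 132/151601 ≈ 0.00087071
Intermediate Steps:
r(I) = 25 (r(I) = (-5)**2 = 25)
R(c, Y) = -11 + 11*Y
R(-359, r(-14))/303202 = (-11 + 11*25)/303202 = (-11 + 275)*(1/303202) = 264*(1/303202) = 132/151601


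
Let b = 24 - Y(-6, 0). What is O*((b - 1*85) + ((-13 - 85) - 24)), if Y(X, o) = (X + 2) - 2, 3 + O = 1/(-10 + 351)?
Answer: 180894/341 ≈ 530.48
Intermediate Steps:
O = -1022/341 (O = -3 + 1/(-10 + 351) = -3 + 1/341 = -1022/341 ≈ -2.9971)
Y(X, o) = X (Y(X, o) = (2 + X) - 2 = X)
b = 30 (b = 24 - 1*(-6) = 24 + 6 = 30)
O*((b - 1*85) + ((-13 - 85) - 24)) = -1022*((30 - 1*85) + ((-13 - 85) - 24))/341 = -1022*((30 - 85) + (-98 - 24))/341 = -1022*(-55 - 122)/341 = -1022/341*(-177) = 180894/341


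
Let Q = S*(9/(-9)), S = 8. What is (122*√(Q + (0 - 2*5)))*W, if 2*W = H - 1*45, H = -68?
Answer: -20679*I*√2 ≈ -29245.0*I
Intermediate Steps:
Q = -8 (Q = 8*(9/(-9)) = 8*(9*(-⅑)) = 8*(-1) = -8)
W = -113/2 (W = (-68 - 1*45)/2 = (-68 - 45)/2 = (½)*(-113) = -113/2 ≈ -56.500)
(122*√(Q + (0 - 2*5)))*W = (122*√(-8 + (0 - 2*5)))*(-113/2) = (122*√(-8 + (0 - 10)))*(-113/2) = (122*√(-8 - 10))*(-113/2) = (122*√(-18))*(-113/2) = (122*(3*I*√2))*(-113/2) = (366*I*√2)*(-113/2) = -20679*I*√2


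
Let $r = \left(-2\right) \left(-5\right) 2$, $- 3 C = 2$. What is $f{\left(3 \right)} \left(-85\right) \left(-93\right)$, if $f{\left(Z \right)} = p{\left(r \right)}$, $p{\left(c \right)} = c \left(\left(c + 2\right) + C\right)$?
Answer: $3372800$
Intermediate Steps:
$C = - \frac{2}{3}$ ($C = \left(- \frac{1}{3}\right) 2 = - \frac{2}{3} \approx -0.66667$)
$r = 20$ ($r = 10 \cdot 2 = 20$)
$p{\left(c \right)} = c \left(\frac{4}{3} + c\right)$ ($p{\left(c \right)} = c \left(\left(c + 2\right) - \frac{2}{3}\right) = c \left(\left(2 + c\right) - \frac{2}{3}\right) = c \left(\frac{4}{3} + c\right)$)
$f{\left(Z \right)} = \frac{1280}{3}$ ($f{\left(Z \right)} = \frac{1}{3} \cdot 20 \left(4 + 3 \cdot 20\right) = \frac{1}{3} \cdot 20 \left(4 + 60\right) = \frac{1}{3} \cdot 20 \cdot 64 = \frac{1280}{3}$)
$f{\left(3 \right)} \left(-85\right) \left(-93\right) = \frac{1280}{3} \left(-85\right) \left(-93\right) = \left(- \frac{108800}{3}\right) \left(-93\right) = 3372800$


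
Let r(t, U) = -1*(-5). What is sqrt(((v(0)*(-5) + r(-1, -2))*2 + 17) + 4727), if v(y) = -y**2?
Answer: sqrt(4754) ≈ 68.949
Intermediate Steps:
r(t, U) = 5
sqrt(((v(0)*(-5) + r(-1, -2))*2 + 17) + 4727) = sqrt(((-1*0**2*(-5) + 5)*2 + 17) + 4727) = sqrt(((-1*0*(-5) + 5)*2 + 17) + 4727) = sqrt(((0*(-5) + 5)*2 + 17) + 4727) = sqrt(((0 + 5)*2 + 17) + 4727) = sqrt((5*2 + 17) + 4727) = sqrt((10 + 17) + 4727) = sqrt(27 + 4727) = sqrt(4754)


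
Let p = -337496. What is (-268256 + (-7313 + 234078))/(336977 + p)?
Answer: 41491/519 ≈ 79.944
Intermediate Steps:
(-268256 + (-7313 + 234078))/(336977 + p) = (-268256 + (-7313 + 234078))/(336977 - 337496) = (-268256 + 226765)/(-519) = -41491*(-1/519) = 41491/519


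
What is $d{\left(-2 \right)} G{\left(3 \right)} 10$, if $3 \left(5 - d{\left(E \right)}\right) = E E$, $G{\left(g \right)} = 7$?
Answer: $\frac{770}{3} \approx 256.67$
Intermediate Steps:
$d{\left(E \right)} = 5 - \frac{E^{2}}{3}$ ($d{\left(E \right)} = 5 - \frac{E E}{3} = 5 - \frac{E^{2}}{3}$)
$d{\left(-2 \right)} G{\left(3 \right)} 10 = \left(5 - \frac{\left(-2\right)^{2}}{3}\right) 7 \cdot 10 = \left(5 - \frac{4}{3}\right) 7 \cdot 10 = \frac{11}{3} \cdot 7 \cdot 10 = \frac{77}{3} \cdot 10 = \frac{770}{3}$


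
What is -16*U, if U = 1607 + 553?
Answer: -34560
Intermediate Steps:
U = 2160
-16*U = -16*2160 = -34560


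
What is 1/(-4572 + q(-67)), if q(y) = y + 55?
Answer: -1/4584 ≈ -0.00021815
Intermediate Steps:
q(y) = 55 + y
1/(-4572 + q(-67)) = 1/(-4572 + (55 - 67)) = 1/(-4572 - 12) = 1/(-4584) = -1/4584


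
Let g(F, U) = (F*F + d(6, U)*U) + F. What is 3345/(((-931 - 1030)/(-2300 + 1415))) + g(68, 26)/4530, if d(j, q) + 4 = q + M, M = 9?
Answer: 6710526914/4441665 ≈ 1510.8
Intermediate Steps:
d(j, q) = 5 + q (d(j, q) = -4 + (q + 9) = -4 + (9 + q) = 5 + q)
g(F, U) = F + F² + U*(5 + U) (g(F, U) = (F*F + (5 + U)*U) + F = (F² + U*(5 + U)) + F = F + F² + U*(5 + U))
3345/(((-931 - 1030)/(-2300 + 1415))) + g(68, 26)/4530 = 3345/(((-931 - 1030)/(-2300 + 1415))) + (68 + 68² + 26*(5 + 26))/4530 = 3345/((-1961/(-885))) + (68 + 4624 + 26*31)*(1/4530) = 3345/((-1961*(-1/885))) + (68 + 4624 + 806)*(1/4530) = 3345/(1961/885) + 5498*(1/4530) = 3345*(885/1961) + 2749/2265 = 2960325/1961 + 2749/2265 = 6710526914/4441665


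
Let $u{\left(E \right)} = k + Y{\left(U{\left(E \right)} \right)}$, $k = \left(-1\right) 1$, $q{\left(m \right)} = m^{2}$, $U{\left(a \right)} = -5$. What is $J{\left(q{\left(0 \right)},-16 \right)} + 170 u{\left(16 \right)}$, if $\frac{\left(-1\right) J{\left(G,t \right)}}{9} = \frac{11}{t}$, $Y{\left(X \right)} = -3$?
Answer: $- \frac{10781}{16} \approx -673.81$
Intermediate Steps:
$k = -1$
$u{\left(E \right)} = -4$ ($u{\left(E \right)} = -1 - 3 = -4$)
$J{\left(G,t \right)} = - \frac{99}{t}$ ($J{\left(G,t \right)} = - 9 \frac{11}{t} = - \frac{99}{t}$)
$J{\left(q{\left(0 \right)},-16 \right)} + 170 u{\left(16 \right)} = - \frac{99}{-16} + 170 \left(-4\right) = \left(-99\right) \left(- \frac{1}{16}\right) - 680 = \frac{99}{16} - 680 = - \frac{10781}{16}$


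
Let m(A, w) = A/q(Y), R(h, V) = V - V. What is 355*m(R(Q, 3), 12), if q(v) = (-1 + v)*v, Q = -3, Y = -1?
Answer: 0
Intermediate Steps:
q(v) = v*(-1 + v)
R(h, V) = 0
m(A, w) = A/2 (m(A, w) = A/((-(-1 - 1))) = A/((-1*(-2))) = A/2)
355*m(R(Q, 3), 12) = 355*((1/2)*0) = 355*0 = 0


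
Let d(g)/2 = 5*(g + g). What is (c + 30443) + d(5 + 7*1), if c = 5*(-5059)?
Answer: 5388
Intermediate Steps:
c = -25295
d(g) = 20*g (d(g) = 2*(5*(g + g)) = 2*(5*(2*g)) = 2*(10*g) = 20*g)
(c + 30443) + d(5 + 7*1) = (-25295 + 30443) + 20*(5 + 7*1) = 5148 + 20*(5 + 7) = 5148 + 20*12 = 5148 + 240 = 5388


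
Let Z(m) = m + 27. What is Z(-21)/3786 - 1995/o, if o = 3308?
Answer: -1255537/2087348 ≈ -0.60150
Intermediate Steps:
Z(m) = 27 + m
Z(-21)/3786 - 1995/o = (27 - 21)/3786 - 1995/3308 = 6*(1/3786) - 1995*1/3308 = 1/631 - 1995/3308 = -1255537/2087348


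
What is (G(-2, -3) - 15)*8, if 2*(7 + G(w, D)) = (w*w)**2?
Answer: -112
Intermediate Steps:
G(w, D) = -7 + w**4/2 (G(w, D) = -7 + (w*w)**2/2 = -7 + (w**2)**2/2 = -7 + w**4/2)
(G(-2, -3) - 15)*8 = ((-7 + (1/2)*(-2)**4) - 15)*8 = ((-7 + (1/2)*16) - 15)*8 = ((-7 + 8) - 15)*8 = (1 - 15)*8 = -14*8 = -112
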